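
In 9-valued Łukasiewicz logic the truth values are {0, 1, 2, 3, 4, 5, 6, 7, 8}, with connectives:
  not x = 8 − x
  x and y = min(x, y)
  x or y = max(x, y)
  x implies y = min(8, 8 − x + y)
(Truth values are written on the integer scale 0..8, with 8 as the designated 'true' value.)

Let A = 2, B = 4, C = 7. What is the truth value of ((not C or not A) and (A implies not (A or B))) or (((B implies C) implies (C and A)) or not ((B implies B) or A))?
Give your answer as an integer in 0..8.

not C = not 7 = 1
not A = not 2 = 6
not C or not A = 1 or 6 = 6
A or B = 2 or 4 = 4
not (A or B) = not 4 = 4
A implies not (A or B) = 2 implies 4 = 8
(not C or not A) and (A implies not (A or B)) = 6 and 8 = 6
B implies C = 4 implies 7 = 8
C and A = 7 and 2 = 2
(B implies C) implies (C and A) = 8 implies 2 = 2
B implies B = 4 implies 4 = 8
(B implies B) or A = 8 or 2 = 8
not ((B implies B) or A) = not 8 = 0
((B implies C) implies (C and A)) or not ((B implies B) or A) = 2 or 0 = 2
((not C or not A) and (A implies not (A or B))) or (((B implies C) implies (C and A)) or not ((B implies B) or A)) = 6 or 2 = 6

6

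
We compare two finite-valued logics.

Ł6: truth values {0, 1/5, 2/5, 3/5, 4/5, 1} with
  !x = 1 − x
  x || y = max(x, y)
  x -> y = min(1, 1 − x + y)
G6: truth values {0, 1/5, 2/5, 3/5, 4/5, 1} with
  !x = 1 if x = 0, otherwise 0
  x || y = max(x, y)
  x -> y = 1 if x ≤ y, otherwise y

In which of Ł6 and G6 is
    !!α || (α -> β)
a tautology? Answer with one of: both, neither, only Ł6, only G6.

In Ł6: at α = 1/5, β = 0 the value is 4/5 — not a tautology.
In G6: every assignment gives 1 — tautology.

only G6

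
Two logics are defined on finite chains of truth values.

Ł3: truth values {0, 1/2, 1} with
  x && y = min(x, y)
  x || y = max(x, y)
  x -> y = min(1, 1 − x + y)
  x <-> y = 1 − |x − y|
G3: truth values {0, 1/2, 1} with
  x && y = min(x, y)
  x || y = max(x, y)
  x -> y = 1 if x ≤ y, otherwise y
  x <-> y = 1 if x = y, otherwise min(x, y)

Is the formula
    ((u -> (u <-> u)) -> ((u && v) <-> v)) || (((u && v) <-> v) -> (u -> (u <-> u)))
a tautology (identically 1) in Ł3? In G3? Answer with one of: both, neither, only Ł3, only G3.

both

In Ł3: every assignment gives 1 — tautology.
In G3: every assignment gives 1 — tautology.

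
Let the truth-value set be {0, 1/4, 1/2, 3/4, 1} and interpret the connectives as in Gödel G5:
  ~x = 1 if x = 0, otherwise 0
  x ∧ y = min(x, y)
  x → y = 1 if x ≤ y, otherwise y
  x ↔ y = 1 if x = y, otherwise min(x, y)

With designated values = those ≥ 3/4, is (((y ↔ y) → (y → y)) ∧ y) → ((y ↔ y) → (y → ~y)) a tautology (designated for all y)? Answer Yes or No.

Counterexample: take y = 1/4.
y ↔ y = 1/4 ↔ 1/4 = 1
y → y = 1/4 → 1/4 = 1
(y ↔ y) → (y → y) = 1 → 1 = 1
((y ↔ y) → (y → y)) ∧ y = 1 ∧ 1/4 = 1/4
y ↔ y = 1/4 ↔ 1/4 = 1
~y = ~1/4 = 0
y → ~y = 1/4 → 0 = 0
(y ↔ y) → (y → ~y) = 1 → 0 = 0
(((y ↔ y) → (y → y)) ∧ y) → ((y ↔ y) → (y → ~y)) = 1/4 → 0 = 0
This gives 0, which is below 3/4.

No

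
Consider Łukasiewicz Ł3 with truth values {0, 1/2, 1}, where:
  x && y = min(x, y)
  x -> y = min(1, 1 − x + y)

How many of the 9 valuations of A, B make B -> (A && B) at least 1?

A = 0, B = 0 ↦ 1  ≥
A = 0, B = 1/2 ↦ 1/2  <
A = 0, B = 1 ↦ 0  <
A = 1/2, B = 0 ↦ 1  ≥
A = 1/2, B = 1/2 ↦ 1  ≥
A = 1/2, B = 1 ↦ 1/2  <
A = 1, B = 0 ↦ 1  ≥
A = 1, B = 1/2 ↦ 1  ≥
A = 1, B = 1 ↦ 1  ≥
So 6 of the 9 assignments meet the threshold.

6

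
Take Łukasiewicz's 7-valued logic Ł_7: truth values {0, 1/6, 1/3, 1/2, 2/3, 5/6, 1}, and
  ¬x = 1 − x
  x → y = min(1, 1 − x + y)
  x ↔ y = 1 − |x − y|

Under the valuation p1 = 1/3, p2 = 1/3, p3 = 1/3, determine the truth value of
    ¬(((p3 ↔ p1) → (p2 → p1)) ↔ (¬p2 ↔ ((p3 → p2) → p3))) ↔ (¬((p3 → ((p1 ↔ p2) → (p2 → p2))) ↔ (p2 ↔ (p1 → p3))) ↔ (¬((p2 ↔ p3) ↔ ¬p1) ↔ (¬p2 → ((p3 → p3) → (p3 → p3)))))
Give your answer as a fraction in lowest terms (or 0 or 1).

p3 ↔ p1 = 1/3 ↔ 1/3 = 1
p2 → p1 = 1/3 → 1/3 = 1
(p3 ↔ p1) → (p2 → p1) = 1 → 1 = 1
¬p2 = ¬1/3 = 2/3
p3 → p2 = 1/3 → 1/3 = 1
(p3 → p2) → p3 = 1 → 1/3 = 1/3
¬p2 ↔ ((p3 → p2) → p3) = 2/3 ↔ 1/3 = 2/3
((p3 ↔ p1) → (p2 → p1)) ↔ (¬p2 ↔ ((p3 → p2) → p3)) = 1 ↔ 2/3 = 2/3
¬(((p3 ↔ p1) → (p2 → p1)) ↔ (¬p2 ↔ ((p3 → p2) → p3))) = ¬2/3 = 1/3
p1 ↔ p2 = 1/3 ↔ 1/3 = 1
p2 → p2 = 1/3 → 1/3 = 1
(p1 ↔ p2) → (p2 → p2) = 1 → 1 = 1
p3 → ((p1 ↔ p2) → (p2 → p2)) = 1/3 → 1 = 1
p1 → p3 = 1/3 → 1/3 = 1
p2 ↔ (p1 → p3) = 1/3 ↔ 1 = 1/3
(p3 → ((p1 ↔ p2) → (p2 → p2))) ↔ (p2 ↔ (p1 → p3)) = 1 ↔ 1/3 = 1/3
¬((p3 → ((p1 ↔ p2) → (p2 → p2))) ↔ (p2 ↔ (p1 → p3))) = ¬1/3 = 2/3
p2 ↔ p3 = 1/3 ↔ 1/3 = 1
¬p1 = ¬1/3 = 2/3
(p2 ↔ p3) ↔ ¬p1 = 1 ↔ 2/3 = 2/3
¬((p2 ↔ p3) ↔ ¬p1) = ¬2/3 = 1/3
¬p2 = ¬1/3 = 2/3
p3 → p3 = 1/3 → 1/3 = 1
p3 → p3 = 1/3 → 1/3 = 1
(p3 → p3) → (p3 → p3) = 1 → 1 = 1
¬p2 → ((p3 → p3) → (p3 → p3)) = 2/3 → 1 = 1
¬((p2 ↔ p3) ↔ ¬p1) ↔ (¬p2 → ((p3 → p3) → (p3 → p3))) = 1/3 ↔ 1 = 1/3
¬((p3 → ((p1 ↔ p2) → (p2 → p2))) ↔ (p2 ↔ (p1 → p3))) ↔ (¬((p2 ↔ p3) ↔ ¬p1) ↔ (¬p2 → ((p3 → p3) → (p3 → p3)))) = 2/3 ↔ 1/3 = 2/3
¬(((p3 ↔ p1) → (p2 → p1)) ↔ (¬p2 ↔ ((p3 → p2) → p3))) ↔ (¬((p3 → ((p1 ↔ p2) → (p2 → p2))) ↔ (p2 ↔ (p1 → p3))) ↔ (¬((p2 ↔ p3) ↔ ¬p1) ↔ (¬p2 → ((p3 → p3) → (p3 → p3))))) = 1/3 ↔ 2/3 = 2/3

2/3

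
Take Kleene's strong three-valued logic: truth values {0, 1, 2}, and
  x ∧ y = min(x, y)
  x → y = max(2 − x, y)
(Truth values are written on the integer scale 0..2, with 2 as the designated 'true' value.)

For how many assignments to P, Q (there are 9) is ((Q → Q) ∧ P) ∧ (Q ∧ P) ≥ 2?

P = 0, Q = 0 ↦ 0  <
P = 0, Q = 1 ↦ 0  <
P = 0, Q = 2 ↦ 0  <
P = 1, Q = 0 ↦ 0  <
P = 1, Q = 1 ↦ 1  <
P = 1, Q = 2 ↦ 1  <
P = 2, Q = 0 ↦ 0  <
P = 2, Q = 1 ↦ 1  <
P = 2, Q = 2 ↦ 2  ≥
So 1 of the 9 assignments meets the threshold.

1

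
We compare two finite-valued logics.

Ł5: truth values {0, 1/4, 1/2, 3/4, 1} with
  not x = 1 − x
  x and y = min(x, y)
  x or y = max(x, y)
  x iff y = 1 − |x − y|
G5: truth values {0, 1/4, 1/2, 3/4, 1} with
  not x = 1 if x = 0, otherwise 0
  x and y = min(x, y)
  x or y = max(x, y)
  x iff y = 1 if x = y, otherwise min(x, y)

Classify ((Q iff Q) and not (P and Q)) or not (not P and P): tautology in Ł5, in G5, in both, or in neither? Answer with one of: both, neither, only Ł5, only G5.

only G5

In Ł5: at P = 1/4, Q = 1/4 the value is 3/4 — not a tautology.
In G5: every assignment gives 1 — tautology.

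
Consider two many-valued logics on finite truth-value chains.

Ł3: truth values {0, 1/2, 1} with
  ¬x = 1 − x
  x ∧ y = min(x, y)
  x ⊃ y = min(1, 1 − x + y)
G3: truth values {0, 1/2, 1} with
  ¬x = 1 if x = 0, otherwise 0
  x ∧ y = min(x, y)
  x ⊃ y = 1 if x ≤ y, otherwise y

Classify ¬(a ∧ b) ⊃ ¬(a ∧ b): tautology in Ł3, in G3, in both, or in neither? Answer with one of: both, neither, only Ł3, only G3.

In Ł3: every assignment gives 1 — tautology.
In G3: every assignment gives 1 — tautology.

both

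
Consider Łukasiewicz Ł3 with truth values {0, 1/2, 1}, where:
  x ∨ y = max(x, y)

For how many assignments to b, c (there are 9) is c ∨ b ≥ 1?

b = 0, c = 0 ↦ 0  <
b = 0, c = 1/2 ↦ 1/2  <
b = 0, c = 1 ↦ 1  ≥
b = 1/2, c = 0 ↦ 1/2  <
b = 1/2, c = 1/2 ↦ 1/2  <
b = 1/2, c = 1 ↦ 1  ≥
b = 1, c = 0 ↦ 1  ≥
b = 1, c = 1/2 ↦ 1  ≥
b = 1, c = 1 ↦ 1  ≥
So 5 of the 9 assignments meet the threshold.

5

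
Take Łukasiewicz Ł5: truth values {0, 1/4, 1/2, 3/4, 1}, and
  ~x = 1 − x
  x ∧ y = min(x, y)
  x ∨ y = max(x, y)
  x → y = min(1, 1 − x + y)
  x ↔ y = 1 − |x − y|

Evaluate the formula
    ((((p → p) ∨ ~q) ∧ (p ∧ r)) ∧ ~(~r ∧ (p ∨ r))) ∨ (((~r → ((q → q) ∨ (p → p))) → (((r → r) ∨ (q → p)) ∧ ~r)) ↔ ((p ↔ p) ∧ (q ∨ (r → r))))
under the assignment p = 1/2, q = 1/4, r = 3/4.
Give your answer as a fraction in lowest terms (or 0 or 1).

1/2

p → p = 1/2 → 1/2 = 1
~q = ~1/4 = 3/4
(p → p) ∨ ~q = 1 ∨ 3/4 = 1
p ∧ r = 1/2 ∧ 3/4 = 1/2
((p → p) ∨ ~q) ∧ (p ∧ r) = 1 ∧ 1/2 = 1/2
~r = ~3/4 = 1/4
p ∨ r = 1/2 ∨ 3/4 = 3/4
~r ∧ (p ∨ r) = 1/4 ∧ 3/4 = 1/4
~(~r ∧ (p ∨ r)) = ~1/4 = 3/4
(((p → p) ∨ ~q) ∧ (p ∧ r)) ∧ ~(~r ∧ (p ∨ r)) = 1/2 ∧ 3/4 = 1/2
~r = ~3/4 = 1/4
q → q = 1/4 → 1/4 = 1
p → p = 1/2 → 1/2 = 1
(q → q) ∨ (p → p) = 1 ∨ 1 = 1
~r → ((q → q) ∨ (p → p)) = 1/4 → 1 = 1
r → r = 3/4 → 3/4 = 1
q → p = 1/4 → 1/2 = 1
(r → r) ∨ (q → p) = 1 ∨ 1 = 1
~r = ~3/4 = 1/4
((r → r) ∨ (q → p)) ∧ ~r = 1 ∧ 1/4 = 1/4
(~r → ((q → q) ∨ (p → p))) → (((r → r) ∨ (q → p)) ∧ ~r) = 1 → 1/4 = 1/4
p ↔ p = 1/2 ↔ 1/2 = 1
r → r = 3/4 → 3/4 = 1
q ∨ (r → r) = 1/4 ∨ 1 = 1
(p ↔ p) ∧ (q ∨ (r → r)) = 1 ∧ 1 = 1
((~r → ((q → q) ∨ (p → p))) → (((r → r) ∨ (q → p)) ∧ ~r)) ↔ ((p ↔ p) ∧ (q ∨ (r → r))) = 1/4 ↔ 1 = 1/4
((((p → p) ∨ ~q) ∧ (p ∧ r)) ∧ ~(~r ∧ (p ∨ r))) ∨ (((~r → ((q → q) ∨ (p → p))) → (((r → r) ∨ (q → p)) ∧ ~r)) ↔ ((p ↔ p) ∧ (q ∨ (r → r)))) = 1/2 ∨ 1/4 = 1/2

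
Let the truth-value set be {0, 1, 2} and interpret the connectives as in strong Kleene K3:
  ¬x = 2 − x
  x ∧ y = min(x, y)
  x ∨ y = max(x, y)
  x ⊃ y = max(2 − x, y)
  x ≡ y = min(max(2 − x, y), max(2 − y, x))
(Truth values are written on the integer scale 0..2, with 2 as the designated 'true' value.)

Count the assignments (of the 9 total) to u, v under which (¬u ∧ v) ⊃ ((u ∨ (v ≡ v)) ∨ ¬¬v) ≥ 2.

u = 0, v = 0 ↦ 2  ≥
u = 0, v = 1 ↦ 1  <
u = 0, v = 2 ↦ 2  ≥
u = 1, v = 0 ↦ 2  ≥
u = 1, v = 1 ↦ 1  <
u = 1, v = 2 ↦ 2  ≥
u = 2, v = 0 ↦ 2  ≥
u = 2, v = 1 ↦ 2  ≥
u = 2, v = 2 ↦ 2  ≥
So 7 of the 9 assignments meet the threshold.

7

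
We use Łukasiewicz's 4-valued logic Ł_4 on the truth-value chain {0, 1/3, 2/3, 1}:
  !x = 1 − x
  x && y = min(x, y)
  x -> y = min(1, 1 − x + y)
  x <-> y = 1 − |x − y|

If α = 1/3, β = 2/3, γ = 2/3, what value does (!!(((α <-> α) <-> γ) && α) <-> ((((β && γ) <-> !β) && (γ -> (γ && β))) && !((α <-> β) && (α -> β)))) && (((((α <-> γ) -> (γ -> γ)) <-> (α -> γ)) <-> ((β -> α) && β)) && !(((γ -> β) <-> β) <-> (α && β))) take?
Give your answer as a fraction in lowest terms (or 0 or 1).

1/3

α <-> α = 1/3 <-> 1/3 = 1
(α <-> α) <-> γ = 1 <-> 2/3 = 2/3
((α <-> α) <-> γ) && α = 2/3 && 1/3 = 1/3
!(((α <-> α) <-> γ) && α) = !1/3 = 2/3
!!(((α <-> α) <-> γ) && α) = !2/3 = 1/3
β && γ = 2/3 && 2/3 = 2/3
!β = !2/3 = 1/3
(β && γ) <-> !β = 2/3 <-> 1/3 = 2/3
γ && β = 2/3 && 2/3 = 2/3
γ -> (γ && β) = 2/3 -> 2/3 = 1
((β && γ) <-> !β) && (γ -> (γ && β)) = 2/3 && 1 = 2/3
α <-> β = 1/3 <-> 2/3 = 2/3
α -> β = 1/3 -> 2/3 = 1
(α <-> β) && (α -> β) = 2/3 && 1 = 2/3
!((α <-> β) && (α -> β)) = !2/3 = 1/3
(((β && γ) <-> !β) && (γ -> (γ && β))) && !((α <-> β) && (α -> β)) = 2/3 && 1/3 = 1/3
!!(((α <-> α) <-> γ) && α) <-> ((((β && γ) <-> !β) && (γ -> (γ && β))) && !((α <-> β) && (α -> β))) = 1/3 <-> 1/3 = 1
α <-> γ = 1/3 <-> 2/3 = 2/3
γ -> γ = 2/3 -> 2/3 = 1
(α <-> γ) -> (γ -> γ) = 2/3 -> 1 = 1
α -> γ = 1/3 -> 2/3 = 1
((α <-> γ) -> (γ -> γ)) <-> (α -> γ) = 1 <-> 1 = 1
β -> α = 2/3 -> 1/3 = 2/3
(β -> α) && β = 2/3 && 2/3 = 2/3
(((α <-> γ) -> (γ -> γ)) <-> (α -> γ)) <-> ((β -> α) && β) = 1 <-> 2/3 = 2/3
γ -> β = 2/3 -> 2/3 = 1
(γ -> β) <-> β = 1 <-> 2/3 = 2/3
α && β = 1/3 && 2/3 = 1/3
((γ -> β) <-> β) <-> (α && β) = 2/3 <-> 1/3 = 2/3
!(((γ -> β) <-> β) <-> (α && β)) = !2/3 = 1/3
((((α <-> γ) -> (γ -> γ)) <-> (α -> γ)) <-> ((β -> α) && β)) && !(((γ -> β) <-> β) <-> (α && β)) = 2/3 && 1/3 = 1/3
(!!(((α <-> α) <-> γ) && α) <-> ((((β && γ) <-> !β) && (γ -> (γ && β))) && !((α <-> β) && (α -> β)))) && (((((α <-> γ) -> (γ -> γ)) <-> (α -> γ)) <-> ((β -> α) && β)) && !(((γ -> β) <-> β) <-> (α && β))) = 1 && 1/3 = 1/3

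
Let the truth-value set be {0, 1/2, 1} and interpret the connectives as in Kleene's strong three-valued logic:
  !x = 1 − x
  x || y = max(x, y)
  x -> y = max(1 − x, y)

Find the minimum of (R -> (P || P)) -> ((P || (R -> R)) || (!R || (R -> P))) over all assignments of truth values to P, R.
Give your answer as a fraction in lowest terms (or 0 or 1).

Take P = 0, R = 1/2:
P || P = 0 || 0 = 0
R -> (P || P) = 1/2 -> 0 = 1/2
R -> R = 1/2 -> 1/2 = 1/2
P || (R -> R) = 0 || 1/2 = 1/2
!R = !1/2 = 1/2
R -> P = 1/2 -> 0 = 1/2
!R || (R -> P) = 1/2 || 1/2 = 1/2
(P || (R -> R)) || (!R || (R -> P)) = 1/2 || 1/2 = 1/2
(R -> (P || P)) -> ((P || (R -> R)) || (!R || (R -> P))) = 1/2 -> 1/2 = 1/2
No assignment yields a value below 1/2, so this is the minimum.

1/2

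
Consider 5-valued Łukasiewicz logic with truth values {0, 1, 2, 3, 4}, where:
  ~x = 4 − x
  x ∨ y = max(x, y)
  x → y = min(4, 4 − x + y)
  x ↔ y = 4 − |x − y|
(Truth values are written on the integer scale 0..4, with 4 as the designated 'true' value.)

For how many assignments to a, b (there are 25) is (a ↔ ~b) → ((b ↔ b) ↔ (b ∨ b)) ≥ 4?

13

value 4: 13 assignments (counts)
value 3: 5 assignments
value 2: 4 assignments
value 1: 2 assignments
value 0: 1 assignment
So 13 of the 25 assignments meet the threshold.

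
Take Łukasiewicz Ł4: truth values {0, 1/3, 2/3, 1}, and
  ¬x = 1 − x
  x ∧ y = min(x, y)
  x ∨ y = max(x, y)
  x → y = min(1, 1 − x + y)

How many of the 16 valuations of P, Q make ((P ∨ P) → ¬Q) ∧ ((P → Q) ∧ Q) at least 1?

P = 0, Q = 0 ↦ 0  <
P = 0, Q = 1/3 ↦ 1/3  <
P = 0, Q = 2/3 ↦ 2/3  <
P = 0, Q = 1 ↦ 1  ≥
P = 1/3, Q = 0 ↦ 0  <
P = 1/3, Q = 1/3 ↦ 1/3  <
P = 1/3, Q = 2/3 ↦ 2/3  <
P = 1/3, Q = 1 ↦ 2/3  <
P = 2/3, Q = 0 ↦ 0  <
P = 2/3, Q = 1/3 ↦ 1/3  <
P = 2/3, Q = 2/3 ↦ 2/3  <
P = 2/3, Q = 1 ↦ 1/3  <
P = 1, Q = 0 ↦ 0  <
P = 1, Q = 1/3 ↦ 1/3  <
P = 1, Q = 2/3 ↦ 1/3  <
P = 1, Q = 1 ↦ 0  <
So 1 of the 16 assignments meets the threshold.

1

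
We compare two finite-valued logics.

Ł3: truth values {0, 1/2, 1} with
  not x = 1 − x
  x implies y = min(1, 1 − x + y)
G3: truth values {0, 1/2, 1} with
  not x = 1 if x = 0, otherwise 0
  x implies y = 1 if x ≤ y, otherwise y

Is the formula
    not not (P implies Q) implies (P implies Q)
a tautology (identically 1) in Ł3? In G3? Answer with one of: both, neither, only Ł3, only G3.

In Ł3: every assignment gives 1 — tautology.
In G3: at P = 1, Q = 1/2 the value is 1/2 — not a tautology.

only Ł3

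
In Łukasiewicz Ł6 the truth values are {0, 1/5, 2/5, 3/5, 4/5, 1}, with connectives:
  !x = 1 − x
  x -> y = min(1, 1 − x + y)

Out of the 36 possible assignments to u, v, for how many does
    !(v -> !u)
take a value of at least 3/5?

6

value 1: 1 assignment (counts)
value 4/5: 2 assignments (counts)
value 3/5: 3 assignments (counts)
value 2/5: 4 assignments
value 1/5: 5 assignments
value 0: 21 assignments
So 6 of the 36 assignments meet the threshold.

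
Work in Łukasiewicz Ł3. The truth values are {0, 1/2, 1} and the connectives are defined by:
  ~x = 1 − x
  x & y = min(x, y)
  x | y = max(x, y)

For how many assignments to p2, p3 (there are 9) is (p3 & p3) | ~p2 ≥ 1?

p2 = 0, p3 = 0 ↦ 1  ≥
p2 = 0, p3 = 1/2 ↦ 1  ≥
p2 = 0, p3 = 1 ↦ 1  ≥
p2 = 1/2, p3 = 0 ↦ 1/2  <
p2 = 1/2, p3 = 1/2 ↦ 1/2  <
p2 = 1/2, p3 = 1 ↦ 1  ≥
p2 = 1, p3 = 0 ↦ 0  <
p2 = 1, p3 = 1/2 ↦ 1/2  <
p2 = 1, p3 = 1 ↦ 1  ≥
So 5 of the 9 assignments meet the threshold.

5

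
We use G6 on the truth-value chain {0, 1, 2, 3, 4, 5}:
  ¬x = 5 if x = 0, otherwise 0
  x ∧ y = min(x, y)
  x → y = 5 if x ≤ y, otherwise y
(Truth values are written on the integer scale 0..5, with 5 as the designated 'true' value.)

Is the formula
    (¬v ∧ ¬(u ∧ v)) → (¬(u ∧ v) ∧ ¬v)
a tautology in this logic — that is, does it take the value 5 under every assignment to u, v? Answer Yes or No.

At u = 0, v = 3, for instance:
¬v = ¬3 = 0
u ∧ v = 0 ∧ 3 = 0
¬(u ∧ v) = ¬0 = 5
¬v ∧ ¬(u ∧ v) = 0 ∧ 5 = 0
¬(u ∧ v) ∧ ¬v = 5 ∧ 0 = 0
(¬v ∧ ¬(u ∧ v)) → (¬(u ∧ v) ∧ ¬v) = 0 → 0 = 5
and checking the remaining 35 assignments likewise gives ≥ 5 in every case.

Yes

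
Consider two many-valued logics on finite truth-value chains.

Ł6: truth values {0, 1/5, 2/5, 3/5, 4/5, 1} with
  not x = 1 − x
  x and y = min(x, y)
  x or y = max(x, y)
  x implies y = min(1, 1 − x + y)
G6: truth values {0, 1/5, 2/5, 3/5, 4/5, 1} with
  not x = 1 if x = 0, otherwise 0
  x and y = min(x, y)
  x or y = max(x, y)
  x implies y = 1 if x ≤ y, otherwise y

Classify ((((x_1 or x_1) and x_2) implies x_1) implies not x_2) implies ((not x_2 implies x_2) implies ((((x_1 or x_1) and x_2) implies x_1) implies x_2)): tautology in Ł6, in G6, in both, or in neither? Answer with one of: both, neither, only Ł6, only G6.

both

In Ł6: every assignment gives 1 — tautology.
In G6: every assignment gives 1 — tautology.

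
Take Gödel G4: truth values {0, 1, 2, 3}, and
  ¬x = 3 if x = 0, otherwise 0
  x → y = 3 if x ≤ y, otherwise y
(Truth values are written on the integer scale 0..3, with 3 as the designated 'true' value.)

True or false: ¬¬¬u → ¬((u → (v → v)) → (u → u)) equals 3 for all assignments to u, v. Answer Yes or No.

Counterexample: take u = 0, v = 0.
¬u = ¬0 = 3
¬¬u = ¬3 = 0
¬¬¬u = ¬0 = 3
v → v = 0 → 0 = 3
u → (v → v) = 0 → 3 = 3
u → u = 0 → 0 = 3
(u → (v → v)) → (u → u) = 3 → 3 = 3
¬((u → (v → v)) → (u → u)) = ¬3 = 0
¬¬¬u → ¬((u → (v → v)) → (u → u)) = 3 → 0 = 0
This gives 0 ≠ 3.

No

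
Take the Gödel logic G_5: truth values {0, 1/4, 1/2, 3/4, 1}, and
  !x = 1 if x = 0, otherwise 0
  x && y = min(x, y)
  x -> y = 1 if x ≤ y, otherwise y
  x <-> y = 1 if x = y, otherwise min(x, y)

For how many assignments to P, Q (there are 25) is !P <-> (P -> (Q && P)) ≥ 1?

value 1: 9 assignments (counts)
value 0: 16 assignments
So 9 of the 25 assignments meet the threshold.

9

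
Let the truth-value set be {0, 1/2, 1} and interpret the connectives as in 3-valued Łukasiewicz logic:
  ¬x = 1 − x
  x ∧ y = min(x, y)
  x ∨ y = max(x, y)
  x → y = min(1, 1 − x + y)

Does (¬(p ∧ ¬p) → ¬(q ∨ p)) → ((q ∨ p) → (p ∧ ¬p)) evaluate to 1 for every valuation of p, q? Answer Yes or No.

Yes

p = 0, q = 0 ↦ 1
p = 0, q = 1/2 ↦ 1
p = 0, q = 1 ↦ 1
p = 1/2, q = 0 ↦ 1
p = 1/2, q = 1/2 ↦ 1
p = 1/2, q = 1 ↦ 1
p = 1, q = 0 ↦ 1
p = 1, q = 1/2 ↦ 1
p = 1, q = 1 ↦ 1
Every assignment gives a value ≥ 1.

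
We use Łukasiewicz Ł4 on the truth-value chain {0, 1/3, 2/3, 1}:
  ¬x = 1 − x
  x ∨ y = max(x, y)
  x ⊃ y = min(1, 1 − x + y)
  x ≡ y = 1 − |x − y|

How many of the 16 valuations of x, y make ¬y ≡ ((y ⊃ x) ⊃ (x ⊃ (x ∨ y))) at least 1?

x = 0, y = 0 ↦ 1  ≥
x = 0, y = 1/3 ↦ 2/3  <
x = 0, y = 2/3 ↦ 1/3  <
x = 0, y = 1 ↦ 0  <
x = 1/3, y = 0 ↦ 1  ≥
x = 1/3, y = 1/3 ↦ 2/3  <
x = 1/3, y = 2/3 ↦ 1/3  <
x = 1/3, y = 1 ↦ 0  <
x = 2/3, y = 0 ↦ 1  ≥
x = 2/3, y = 1/3 ↦ 2/3  <
x = 2/3, y = 2/3 ↦ 1/3  <
x = 2/3, y = 1 ↦ 0  <
x = 1, y = 0 ↦ 1  ≥
x = 1, y = 1/3 ↦ 2/3  <
x = 1, y = 2/3 ↦ 1/3  <
x = 1, y = 1 ↦ 0  <
So 4 of the 16 assignments meet the threshold.

4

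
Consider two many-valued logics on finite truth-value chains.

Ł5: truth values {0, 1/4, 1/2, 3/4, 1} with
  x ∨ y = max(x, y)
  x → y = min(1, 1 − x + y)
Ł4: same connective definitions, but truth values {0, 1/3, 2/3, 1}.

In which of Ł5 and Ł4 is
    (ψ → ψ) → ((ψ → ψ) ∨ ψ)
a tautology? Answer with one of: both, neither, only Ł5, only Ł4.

In Ł5: every assignment gives 1 — tautology.
In Ł4: every assignment gives 1 — tautology.

both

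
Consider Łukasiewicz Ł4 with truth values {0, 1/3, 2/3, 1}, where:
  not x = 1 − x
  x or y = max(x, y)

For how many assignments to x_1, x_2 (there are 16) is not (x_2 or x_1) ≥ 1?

1

x_1 = 0, x_2 = 0 ↦ 1  ≥
x_1 = 0, x_2 = 1/3 ↦ 2/3  <
x_1 = 0, x_2 = 2/3 ↦ 1/3  <
x_1 = 0, x_2 = 1 ↦ 0  <
x_1 = 1/3, x_2 = 0 ↦ 2/3  <
x_1 = 1/3, x_2 = 1/3 ↦ 2/3  <
x_1 = 1/3, x_2 = 2/3 ↦ 1/3  <
x_1 = 1/3, x_2 = 1 ↦ 0  <
x_1 = 2/3, x_2 = 0 ↦ 1/3  <
x_1 = 2/3, x_2 = 1/3 ↦ 1/3  <
x_1 = 2/3, x_2 = 2/3 ↦ 1/3  <
x_1 = 2/3, x_2 = 1 ↦ 0  <
x_1 = 1, x_2 = 0 ↦ 0  <
x_1 = 1, x_2 = 1/3 ↦ 0  <
x_1 = 1, x_2 = 2/3 ↦ 0  <
x_1 = 1, x_2 = 1 ↦ 0  <
So 1 of the 16 assignments meets the threshold.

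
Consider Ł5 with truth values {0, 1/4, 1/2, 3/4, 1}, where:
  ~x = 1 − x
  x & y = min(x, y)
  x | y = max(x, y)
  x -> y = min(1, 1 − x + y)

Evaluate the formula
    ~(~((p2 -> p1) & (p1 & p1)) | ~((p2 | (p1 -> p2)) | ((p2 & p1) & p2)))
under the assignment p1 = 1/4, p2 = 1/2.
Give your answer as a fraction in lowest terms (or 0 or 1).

p2 -> p1 = 1/2 -> 1/4 = 3/4
p1 & p1 = 1/4 & 1/4 = 1/4
(p2 -> p1) & (p1 & p1) = 3/4 & 1/4 = 1/4
~((p2 -> p1) & (p1 & p1)) = ~1/4 = 3/4
p1 -> p2 = 1/4 -> 1/2 = 1
p2 | (p1 -> p2) = 1/2 | 1 = 1
p2 & p1 = 1/2 & 1/4 = 1/4
(p2 & p1) & p2 = 1/4 & 1/2 = 1/4
(p2 | (p1 -> p2)) | ((p2 & p1) & p2) = 1 | 1/4 = 1
~((p2 | (p1 -> p2)) | ((p2 & p1) & p2)) = ~1 = 0
~((p2 -> p1) & (p1 & p1)) | ~((p2 | (p1 -> p2)) | ((p2 & p1) & p2)) = 3/4 | 0 = 3/4
~(~((p2 -> p1) & (p1 & p1)) | ~((p2 | (p1 -> p2)) | ((p2 & p1) & p2))) = ~3/4 = 1/4

1/4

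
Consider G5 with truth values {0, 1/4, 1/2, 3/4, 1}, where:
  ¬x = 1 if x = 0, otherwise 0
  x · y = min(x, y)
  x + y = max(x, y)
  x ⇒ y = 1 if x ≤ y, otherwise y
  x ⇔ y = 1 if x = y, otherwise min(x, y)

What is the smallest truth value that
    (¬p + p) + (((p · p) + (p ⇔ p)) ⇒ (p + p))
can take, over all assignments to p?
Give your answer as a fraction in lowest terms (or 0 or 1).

Take p = 1/4:
¬p = ¬1/4 = 0
¬p + p = 0 + 1/4 = 1/4
p · p = 1/4 · 1/4 = 1/4
p ⇔ p = 1/4 ⇔ 1/4 = 1
(p · p) + (p ⇔ p) = 1/4 + 1 = 1
p + p = 1/4 + 1/4 = 1/4
((p · p) + (p ⇔ p)) ⇒ (p + p) = 1 ⇒ 1/4 = 1/4
(¬p + p) + (((p · p) + (p ⇔ p)) ⇒ (p + p)) = 1/4 + 1/4 = 1/4
No assignment yields a value below 1/4, so this is the minimum.

1/4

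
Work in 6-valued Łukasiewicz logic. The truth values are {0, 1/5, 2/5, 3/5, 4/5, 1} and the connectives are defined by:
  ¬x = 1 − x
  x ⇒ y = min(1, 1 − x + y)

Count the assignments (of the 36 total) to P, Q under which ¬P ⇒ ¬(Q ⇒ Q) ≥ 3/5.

18

value 1: 6 assignments (counts)
value 4/5: 6 assignments (counts)
value 3/5: 6 assignments (counts)
value 2/5: 6 assignments
value 1/5: 6 assignments
value 0: 6 assignments
So 18 of the 36 assignments meet the threshold.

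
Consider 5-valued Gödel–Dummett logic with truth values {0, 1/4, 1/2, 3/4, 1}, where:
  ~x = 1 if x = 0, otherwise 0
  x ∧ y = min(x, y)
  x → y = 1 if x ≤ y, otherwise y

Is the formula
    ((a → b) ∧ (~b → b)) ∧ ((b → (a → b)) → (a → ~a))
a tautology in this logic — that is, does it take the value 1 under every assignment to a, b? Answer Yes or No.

Counterexample: take a = 0, b = 0.
a → b = 0 → 0 = 1
~b = ~0 = 1
~b → b = 1 → 0 = 0
(a → b) ∧ (~b → b) = 1 ∧ 0 = 0
a → b = 0 → 0 = 1
b → (a → b) = 0 → 1 = 1
~a = ~0 = 1
a → ~a = 0 → 1 = 1
(b → (a → b)) → (a → ~a) = 1 → 1 = 1
((a → b) ∧ (~b → b)) ∧ ((b → (a → b)) → (a → ~a)) = 0 ∧ 1 = 0
This gives 0 ≠ 1.

No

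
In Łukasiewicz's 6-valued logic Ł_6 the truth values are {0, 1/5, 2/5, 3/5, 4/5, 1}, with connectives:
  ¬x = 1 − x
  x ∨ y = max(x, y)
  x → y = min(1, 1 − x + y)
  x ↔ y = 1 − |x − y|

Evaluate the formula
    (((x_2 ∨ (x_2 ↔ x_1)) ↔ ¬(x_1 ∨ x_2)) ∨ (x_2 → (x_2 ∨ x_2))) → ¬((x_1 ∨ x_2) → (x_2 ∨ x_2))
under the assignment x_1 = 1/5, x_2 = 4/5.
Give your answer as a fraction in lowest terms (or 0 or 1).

0

x_2 ↔ x_1 = 4/5 ↔ 1/5 = 2/5
x_2 ∨ (x_2 ↔ x_1) = 4/5 ∨ 2/5 = 4/5
x_1 ∨ x_2 = 1/5 ∨ 4/5 = 4/5
¬(x_1 ∨ x_2) = ¬4/5 = 1/5
(x_2 ∨ (x_2 ↔ x_1)) ↔ ¬(x_1 ∨ x_2) = 4/5 ↔ 1/5 = 2/5
x_2 ∨ x_2 = 4/5 ∨ 4/5 = 4/5
x_2 → (x_2 ∨ x_2) = 4/5 → 4/5 = 1
((x_2 ∨ (x_2 ↔ x_1)) ↔ ¬(x_1 ∨ x_2)) ∨ (x_2 → (x_2 ∨ x_2)) = 2/5 ∨ 1 = 1
x_1 ∨ x_2 = 1/5 ∨ 4/5 = 4/5
x_2 ∨ x_2 = 4/5 ∨ 4/5 = 4/5
(x_1 ∨ x_2) → (x_2 ∨ x_2) = 4/5 → 4/5 = 1
¬((x_1 ∨ x_2) → (x_2 ∨ x_2)) = ¬1 = 0
(((x_2 ∨ (x_2 ↔ x_1)) ↔ ¬(x_1 ∨ x_2)) ∨ (x_2 → (x_2 ∨ x_2))) → ¬((x_1 ∨ x_2) → (x_2 ∨ x_2)) = 1 → 0 = 0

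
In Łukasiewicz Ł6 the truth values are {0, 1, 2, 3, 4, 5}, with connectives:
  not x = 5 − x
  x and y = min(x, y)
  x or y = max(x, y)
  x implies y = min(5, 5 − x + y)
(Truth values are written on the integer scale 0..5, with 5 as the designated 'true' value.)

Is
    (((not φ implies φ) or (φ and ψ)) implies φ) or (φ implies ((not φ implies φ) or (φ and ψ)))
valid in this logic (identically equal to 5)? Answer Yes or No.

At φ = 1, ψ = 1, for instance:
not φ = not 1 = 4
not φ implies φ = 4 implies 1 = 2
φ and ψ = 1 and 1 = 1
(not φ implies φ) or (φ and ψ) = 2 or 1 = 2
((not φ implies φ) or (φ and ψ)) implies φ = 2 implies 1 = 4
φ implies ((not φ implies φ) or (φ and ψ)) = 1 implies 2 = 5
(((not φ implies φ) or (φ and ψ)) implies φ) or (φ implies ((not φ implies φ) or (φ and ψ))) = 4 or 5 = 5
and checking the remaining 35 assignments likewise gives ≥ 5 in every case.

Yes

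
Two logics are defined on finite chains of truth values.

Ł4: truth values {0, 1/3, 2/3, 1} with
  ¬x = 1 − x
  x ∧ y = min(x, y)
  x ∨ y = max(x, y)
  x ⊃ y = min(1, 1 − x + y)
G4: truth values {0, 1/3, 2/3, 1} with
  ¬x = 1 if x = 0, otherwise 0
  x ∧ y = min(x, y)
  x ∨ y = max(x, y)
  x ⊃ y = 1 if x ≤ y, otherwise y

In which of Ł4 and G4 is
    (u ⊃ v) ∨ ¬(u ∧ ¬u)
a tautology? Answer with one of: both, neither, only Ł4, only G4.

only G4

In Ł4: at u = 1/3, v = 0 the value is 2/3 — not a tautology.
In G4: every assignment gives 1 — tautology.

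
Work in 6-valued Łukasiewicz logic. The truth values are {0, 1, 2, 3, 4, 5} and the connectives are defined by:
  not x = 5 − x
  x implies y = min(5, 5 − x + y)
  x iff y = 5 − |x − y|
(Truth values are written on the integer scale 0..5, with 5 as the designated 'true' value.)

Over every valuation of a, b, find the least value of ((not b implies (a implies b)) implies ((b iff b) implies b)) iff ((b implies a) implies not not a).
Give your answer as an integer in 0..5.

3

Take a = 4, b = 2:
not b = not 2 = 3
a implies b = 4 implies 2 = 3
not b implies (a implies b) = 3 implies 3 = 5
b iff b = 2 iff 2 = 5
(b iff b) implies b = 5 implies 2 = 2
(not b implies (a implies b)) implies ((b iff b) implies b) = 5 implies 2 = 2
b implies a = 2 implies 4 = 5
not a = not 4 = 1
not not a = not 1 = 4
(b implies a) implies not not a = 5 implies 4 = 4
((not b implies (a implies b)) implies ((b iff b) implies b)) iff ((b implies a) implies not not a) = 2 iff 4 = 3
No assignment yields a value below 3, so this is the minimum.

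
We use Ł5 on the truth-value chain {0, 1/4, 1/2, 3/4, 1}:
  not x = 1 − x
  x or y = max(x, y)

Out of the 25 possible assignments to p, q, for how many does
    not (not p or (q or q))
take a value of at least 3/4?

value 1: 1 assignment (counts)
value 3/4: 3 assignments (counts)
value 1/2: 5 assignments
value 1/4: 7 assignments
value 0: 9 assignments
So 4 of the 25 assignments meet the threshold.

4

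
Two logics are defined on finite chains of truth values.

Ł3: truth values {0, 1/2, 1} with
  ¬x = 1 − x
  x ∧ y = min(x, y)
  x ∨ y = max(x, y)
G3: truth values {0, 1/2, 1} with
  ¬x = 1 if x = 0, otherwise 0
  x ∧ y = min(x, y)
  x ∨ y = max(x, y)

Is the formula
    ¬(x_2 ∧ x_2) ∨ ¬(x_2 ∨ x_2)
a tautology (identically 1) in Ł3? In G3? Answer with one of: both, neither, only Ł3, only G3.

In Ł3: at x_2 = 1/2 the value is 1/2 — not a tautology.
In G3: at x_2 = 1/2 the value is 0 — not a tautology.

neither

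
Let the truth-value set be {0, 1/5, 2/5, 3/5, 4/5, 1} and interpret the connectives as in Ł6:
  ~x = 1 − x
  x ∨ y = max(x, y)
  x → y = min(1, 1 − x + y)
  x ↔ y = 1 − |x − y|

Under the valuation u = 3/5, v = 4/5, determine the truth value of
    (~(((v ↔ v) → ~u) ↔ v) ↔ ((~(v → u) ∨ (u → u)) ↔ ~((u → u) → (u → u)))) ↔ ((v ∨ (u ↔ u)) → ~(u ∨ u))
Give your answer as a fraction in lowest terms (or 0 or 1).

v ↔ v = 4/5 ↔ 4/5 = 1
~u = ~3/5 = 2/5
(v ↔ v) → ~u = 1 → 2/5 = 2/5
((v ↔ v) → ~u) ↔ v = 2/5 ↔ 4/5 = 3/5
~(((v ↔ v) → ~u) ↔ v) = ~3/5 = 2/5
v → u = 4/5 → 3/5 = 4/5
~(v → u) = ~4/5 = 1/5
u → u = 3/5 → 3/5 = 1
~(v → u) ∨ (u → u) = 1/5 ∨ 1 = 1
u → u = 3/5 → 3/5 = 1
u → u = 3/5 → 3/5 = 1
(u → u) → (u → u) = 1 → 1 = 1
~((u → u) → (u → u)) = ~1 = 0
(~(v → u) ∨ (u → u)) ↔ ~((u → u) → (u → u)) = 1 ↔ 0 = 0
~(((v ↔ v) → ~u) ↔ v) ↔ ((~(v → u) ∨ (u → u)) ↔ ~((u → u) → (u → u))) = 2/5 ↔ 0 = 3/5
u ↔ u = 3/5 ↔ 3/5 = 1
v ∨ (u ↔ u) = 4/5 ∨ 1 = 1
u ∨ u = 3/5 ∨ 3/5 = 3/5
~(u ∨ u) = ~3/5 = 2/5
(v ∨ (u ↔ u)) → ~(u ∨ u) = 1 → 2/5 = 2/5
(~(((v ↔ v) → ~u) ↔ v) ↔ ((~(v → u) ∨ (u → u)) ↔ ~((u → u) → (u → u)))) ↔ ((v ∨ (u ↔ u)) → ~(u ∨ u)) = 3/5 ↔ 2/5 = 4/5

4/5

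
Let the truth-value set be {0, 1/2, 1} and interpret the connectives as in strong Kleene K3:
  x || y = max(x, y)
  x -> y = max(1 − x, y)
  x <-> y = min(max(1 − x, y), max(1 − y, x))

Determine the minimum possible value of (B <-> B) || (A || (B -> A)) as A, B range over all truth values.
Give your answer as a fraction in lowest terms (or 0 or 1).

Take A = 0, B = 1/2:
B <-> B = 1/2 <-> 1/2 = 1/2
B -> A = 1/2 -> 0 = 1/2
A || (B -> A) = 0 || 1/2 = 1/2
(B <-> B) || (A || (B -> A)) = 1/2 || 1/2 = 1/2
No assignment yields a value below 1/2, so this is the minimum.

1/2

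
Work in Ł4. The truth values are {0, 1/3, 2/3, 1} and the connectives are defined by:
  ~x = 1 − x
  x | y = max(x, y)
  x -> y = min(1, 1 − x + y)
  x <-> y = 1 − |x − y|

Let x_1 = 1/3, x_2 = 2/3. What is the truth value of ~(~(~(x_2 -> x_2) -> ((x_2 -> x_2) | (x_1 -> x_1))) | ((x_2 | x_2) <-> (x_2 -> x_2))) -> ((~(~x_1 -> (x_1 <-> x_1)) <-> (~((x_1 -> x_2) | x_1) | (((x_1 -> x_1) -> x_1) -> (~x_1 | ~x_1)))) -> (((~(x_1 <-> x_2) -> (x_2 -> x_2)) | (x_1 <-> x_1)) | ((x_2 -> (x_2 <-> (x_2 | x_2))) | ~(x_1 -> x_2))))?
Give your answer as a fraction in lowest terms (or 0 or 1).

1

x_2 -> x_2 = 2/3 -> 2/3 = 1
~(x_2 -> x_2) = ~1 = 0
x_2 -> x_2 = 2/3 -> 2/3 = 1
x_1 -> x_1 = 1/3 -> 1/3 = 1
(x_2 -> x_2) | (x_1 -> x_1) = 1 | 1 = 1
~(x_2 -> x_2) -> ((x_2 -> x_2) | (x_1 -> x_1)) = 0 -> 1 = 1
~(~(x_2 -> x_2) -> ((x_2 -> x_2) | (x_1 -> x_1))) = ~1 = 0
x_2 | x_2 = 2/3 | 2/3 = 2/3
x_2 -> x_2 = 2/3 -> 2/3 = 1
(x_2 | x_2) <-> (x_2 -> x_2) = 2/3 <-> 1 = 2/3
~(~(x_2 -> x_2) -> ((x_2 -> x_2) | (x_1 -> x_1))) | ((x_2 | x_2) <-> (x_2 -> x_2)) = 0 | 2/3 = 2/3
~(~(~(x_2 -> x_2) -> ((x_2 -> x_2) | (x_1 -> x_1))) | ((x_2 | x_2) <-> (x_2 -> x_2))) = ~2/3 = 1/3
~x_1 = ~1/3 = 2/3
x_1 <-> x_1 = 1/3 <-> 1/3 = 1
~x_1 -> (x_1 <-> x_1) = 2/3 -> 1 = 1
~(~x_1 -> (x_1 <-> x_1)) = ~1 = 0
x_1 -> x_2 = 1/3 -> 2/3 = 1
(x_1 -> x_2) | x_1 = 1 | 1/3 = 1
~((x_1 -> x_2) | x_1) = ~1 = 0
x_1 -> x_1 = 1/3 -> 1/3 = 1
(x_1 -> x_1) -> x_1 = 1 -> 1/3 = 1/3
~x_1 = ~1/3 = 2/3
~x_1 = ~1/3 = 2/3
~x_1 | ~x_1 = 2/3 | 2/3 = 2/3
((x_1 -> x_1) -> x_1) -> (~x_1 | ~x_1) = 1/3 -> 2/3 = 1
~((x_1 -> x_2) | x_1) | (((x_1 -> x_1) -> x_1) -> (~x_1 | ~x_1)) = 0 | 1 = 1
~(~x_1 -> (x_1 <-> x_1)) <-> (~((x_1 -> x_2) | x_1) | (((x_1 -> x_1) -> x_1) -> (~x_1 | ~x_1))) = 0 <-> 1 = 0
x_1 <-> x_2 = 1/3 <-> 2/3 = 2/3
~(x_1 <-> x_2) = ~2/3 = 1/3
x_2 -> x_2 = 2/3 -> 2/3 = 1
~(x_1 <-> x_2) -> (x_2 -> x_2) = 1/3 -> 1 = 1
x_1 <-> x_1 = 1/3 <-> 1/3 = 1
(~(x_1 <-> x_2) -> (x_2 -> x_2)) | (x_1 <-> x_1) = 1 | 1 = 1
x_2 | x_2 = 2/3 | 2/3 = 2/3
x_2 <-> (x_2 | x_2) = 2/3 <-> 2/3 = 1
x_2 -> (x_2 <-> (x_2 | x_2)) = 2/3 -> 1 = 1
x_1 -> x_2 = 1/3 -> 2/3 = 1
~(x_1 -> x_2) = ~1 = 0
(x_2 -> (x_2 <-> (x_2 | x_2))) | ~(x_1 -> x_2) = 1 | 0 = 1
((~(x_1 <-> x_2) -> (x_2 -> x_2)) | (x_1 <-> x_1)) | ((x_2 -> (x_2 <-> (x_2 | x_2))) | ~(x_1 -> x_2)) = 1 | 1 = 1
(~(~x_1 -> (x_1 <-> x_1)) <-> (~((x_1 -> x_2) | x_1) | (((x_1 -> x_1) -> x_1) -> (~x_1 | ~x_1)))) -> (((~(x_1 <-> x_2) -> (x_2 -> x_2)) | (x_1 <-> x_1)) | ((x_2 -> (x_2 <-> (x_2 | x_2))) | ~(x_1 -> x_2))) = 0 -> 1 = 1
~(~(~(x_2 -> x_2) -> ((x_2 -> x_2) | (x_1 -> x_1))) | ((x_2 | x_2) <-> (x_2 -> x_2))) -> ((~(~x_1 -> (x_1 <-> x_1)) <-> (~((x_1 -> x_2) | x_1) | (((x_1 -> x_1) -> x_1) -> (~x_1 | ~x_1)))) -> (((~(x_1 <-> x_2) -> (x_2 -> x_2)) | (x_1 <-> x_1)) | ((x_2 -> (x_2 <-> (x_2 | x_2))) | ~(x_1 -> x_2)))) = 1/3 -> 1 = 1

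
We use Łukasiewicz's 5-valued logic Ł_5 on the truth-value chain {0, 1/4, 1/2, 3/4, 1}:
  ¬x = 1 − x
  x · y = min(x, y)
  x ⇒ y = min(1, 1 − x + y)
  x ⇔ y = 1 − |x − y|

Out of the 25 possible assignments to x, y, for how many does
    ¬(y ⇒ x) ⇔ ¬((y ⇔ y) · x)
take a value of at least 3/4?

16

value 1: 9 assignments (counts)
value 3/4: 7 assignments (counts)
value 1/2: 5 assignments
value 1/4: 3 assignments
value 0: 1 assignment
So 16 of the 25 assignments meet the threshold.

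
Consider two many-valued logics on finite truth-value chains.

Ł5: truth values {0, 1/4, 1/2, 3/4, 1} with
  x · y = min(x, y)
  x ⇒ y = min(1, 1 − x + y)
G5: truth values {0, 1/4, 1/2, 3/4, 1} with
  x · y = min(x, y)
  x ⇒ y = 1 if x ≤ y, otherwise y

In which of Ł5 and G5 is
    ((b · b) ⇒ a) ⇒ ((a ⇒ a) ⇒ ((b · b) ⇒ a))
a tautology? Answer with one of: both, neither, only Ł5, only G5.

In Ł5: every assignment gives 1 — tautology.
In G5: every assignment gives 1 — tautology.

both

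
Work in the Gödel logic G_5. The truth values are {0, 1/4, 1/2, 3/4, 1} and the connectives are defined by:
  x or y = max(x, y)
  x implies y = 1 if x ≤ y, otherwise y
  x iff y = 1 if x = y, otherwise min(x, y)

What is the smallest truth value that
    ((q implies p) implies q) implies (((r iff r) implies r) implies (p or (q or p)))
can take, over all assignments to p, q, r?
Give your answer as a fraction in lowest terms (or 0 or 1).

Take p = 0, q = 1/4, r = 1/2:
q implies p = 1/4 implies 0 = 0
(q implies p) implies q = 0 implies 1/4 = 1
r iff r = 1/2 iff 1/2 = 1
(r iff r) implies r = 1 implies 1/2 = 1/2
q or p = 1/4 or 0 = 1/4
p or (q or p) = 0 or 1/4 = 1/4
((r iff r) implies r) implies (p or (q or p)) = 1/2 implies 1/4 = 1/4
((q implies p) implies q) implies (((r iff r) implies r) implies (p or (q or p))) = 1 implies 1/4 = 1/4
No assignment yields a value below 1/4, so this is the minimum.

1/4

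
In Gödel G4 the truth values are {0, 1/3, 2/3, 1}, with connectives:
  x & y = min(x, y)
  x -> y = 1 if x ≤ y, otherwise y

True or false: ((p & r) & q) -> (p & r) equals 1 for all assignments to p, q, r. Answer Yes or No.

At p = 1/3, q = 1, r = 1, for instance:
p & r = 1/3 & 1 = 1/3
(p & r) & q = 1/3 & 1 = 1/3
((p & r) & q) -> (p & r) = 1/3 -> 1/3 = 1
and checking the remaining 63 assignments likewise gives ≥ 1 in every case.

Yes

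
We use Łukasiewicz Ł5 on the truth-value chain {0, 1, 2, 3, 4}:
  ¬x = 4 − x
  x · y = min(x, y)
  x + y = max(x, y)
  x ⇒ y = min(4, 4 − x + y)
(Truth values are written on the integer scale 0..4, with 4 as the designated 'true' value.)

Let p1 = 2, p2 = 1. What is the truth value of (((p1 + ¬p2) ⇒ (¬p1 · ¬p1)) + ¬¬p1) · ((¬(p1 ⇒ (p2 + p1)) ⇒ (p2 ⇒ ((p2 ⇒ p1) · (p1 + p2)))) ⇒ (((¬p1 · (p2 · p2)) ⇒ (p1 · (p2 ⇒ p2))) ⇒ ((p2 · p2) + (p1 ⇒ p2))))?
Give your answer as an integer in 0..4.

3

¬p2 = ¬1 = 3
p1 + ¬p2 = 2 + 3 = 3
¬p1 = ¬2 = 2
¬p1 = ¬2 = 2
¬p1 · ¬p1 = 2 · 2 = 2
(p1 + ¬p2) ⇒ (¬p1 · ¬p1) = 3 ⇒ 2 = 3
¬p1 = ¬2 = 2
¬¬p1 = ¬2 = 2
((p1 + ¬p2) ⇒ (¬p1 · ¬p1)) + ¬¬p1 = 3 + 2 = 3
p2 + p1 = 1 + 2 = 2
p1 ⇒ (p2 + p1) = 2 ⇒ 2 = 4
¬(p1 ⇒ (p2 + p1)) = ¬4 = 0
p2 ⇒ p1 = 1 ⇒ 2 = 4
p1 + p2 = 2 + 1 = 2
(p2 ⇒ p1) · (p1 + p2) = 4 · 2 = 2
p2 ⇒ ((p2 ⇒ p1) · (p1 + p2)) = 1 ⇒ 2 = 4
¬(p1 ⇒ (p2 + p1)) ⇒ (p2 ⇒ ((p2 ⇒ p1) · (p1 + p2))) = 0 ⇒ 4 = 4
¬p1 = ¬2 = 2
p2 · p2 = 1 · 1 = 1
¬p1 · (p2 · p2) = 2 · 1 = 1
p2 ⇒ p2 = 1 ⇒ 1 = 4
p1 · (p2 ⇒ p2) = 2 · 4 = 2
(¬p1 · (p2 · p2)) ⇒ (p1 · (p2 ⇒ p2)) = 1 ⇒ 2 = 4
p2 · p2 = 1 · 1 = 1
p1 ⇒ p2 = 2 ⇒ 1 = 3
(p2 · p2) + (p1 ⇒ p2) = 1 + 3 = 3
((¬p1 · (p2 · p2)) ⇒ (p1 · (p2 ⇒ p2))) ⇒ ((p2 · p2) + (p1 ⇒ p2)) = 4 ⇒ 3 = 3
(¬(p1 ⇒ (p2 + p1)) ⇒ (p2 ⇒ ((p2 ⇒ p1) · (p1 + p2)))) ⇒ (((¬p1 · (p2 · p2)) ⇒ (p1 · (p2 ⇒ p2))) ⇒ ((p2 · p2) + (p1 ⇒ p2))) = 4 ⇒ 3 = 3
(((p1 + ¬p2) ⇒ (¬p1 · ¬p1)) + ¬¬p1) · ((¬(p1 ⇒ (p2 + p1)) ⇒ (p2 ⇒ ((p2 ⇒ p1) · (p1 + p2)))) ⇒ (((¬p1 · (p2 · p2)) ⇒ (p1 · (p2 ⇒ p2))) ⇒ ((p2 · p2) + (p1 ⇒ p2)))) = 3 · 3 = 3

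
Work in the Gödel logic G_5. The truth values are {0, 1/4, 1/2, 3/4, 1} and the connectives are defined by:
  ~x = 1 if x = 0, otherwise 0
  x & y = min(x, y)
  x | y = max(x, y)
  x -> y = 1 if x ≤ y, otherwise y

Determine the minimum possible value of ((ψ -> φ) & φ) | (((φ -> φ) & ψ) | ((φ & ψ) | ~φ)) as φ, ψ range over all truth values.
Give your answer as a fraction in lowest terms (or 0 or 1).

1/4

Take φ = 1/4, ψ = 0:
ψ -> φ = 0 -> 1/4 = 1
(ψ -> φ) & φ = 1 & 1/4 = 1/4
φ -> φ = 1/4 -> 1/4 = 1
(φ -> φ) & ψ = 1 & 0 = 0
φ & ψ = 1/4 & 0 = 0
~φ = ~1/4 = 0
(φ & ψ) | ~φ = 0 | 0 = 0
((φ -> φ) & ψ) | ((φ & ψ) | ~φ) = 0 | 0 = 0
((ψ -> φ) & φ) | (((φ -> φ) & ψ) | ((φ & ψ) | ~φ)) = 1/4 | 0 = 1/4
No assignment yields a value below 1/4, so this is the minimum.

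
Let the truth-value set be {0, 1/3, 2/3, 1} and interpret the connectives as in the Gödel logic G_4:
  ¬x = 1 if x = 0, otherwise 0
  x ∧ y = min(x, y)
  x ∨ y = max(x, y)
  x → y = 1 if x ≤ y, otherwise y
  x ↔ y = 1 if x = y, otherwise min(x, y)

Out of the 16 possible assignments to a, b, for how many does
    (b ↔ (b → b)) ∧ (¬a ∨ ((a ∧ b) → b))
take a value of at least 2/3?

8

a = 0, b = 0 ↦ 0  <
a = 0, b = 1/3 ↦ 1/3  <
a = 0, b = 2/3 ↦ 2/3  ≥
a = 0, b = 1 ↦ 1  ≥
a = 1/3, b = 0 ↦ 0  <
a = 1/3, b = 1/3 ↦ 1/3  <
a = 1/3, b = 2/3 ↦ 2/3  ≥
a = 1/3, b = 1 ↦ 1  ≥
a = 2/3, b = 0 ↦ 0  <
a = 2/3, b = 1/3 ↦ 1/3  <
a = 2/3, b = 2/3 ↦ 2/3  ≥
a = 2/3, b = 1 ↦ 1  ≥
a = 1, b = 0 ↦ 0  <
a = 1, b = 1/3 ↦ 1/3  <
a = 1, b = 2/3 ↦ 2/3  ≥
a = 1, b = 1 ↦ 1  ≥
So 8 of the 16 assignments meet the threshold.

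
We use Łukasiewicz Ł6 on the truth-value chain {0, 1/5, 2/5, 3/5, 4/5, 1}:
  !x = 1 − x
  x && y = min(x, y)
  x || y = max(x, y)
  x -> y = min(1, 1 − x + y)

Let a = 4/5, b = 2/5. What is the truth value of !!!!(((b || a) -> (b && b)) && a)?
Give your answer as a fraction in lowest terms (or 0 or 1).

3/5

b || a = 2/5 || 4/5 = 4/5
b && b = 2/5 && 2/5 = 2/5
(b || a) -> (b && b) = 4/5 -> 2/5 = 3/5
((b || a) -> (b && b)) && a = 3/5 && 4/5 = 3/5
!(((b || a) -> (b && b)) && a) = !3/5 = 2/5
!!(((b || a) -> (b && b)) && a) = !2/5 = 3/5
!!!(((b || a) -> (b && b)) && a) = !3/5 = 2/5
!!!!(((b || a) -> (b && b)) && a) = !2/5 = 3/5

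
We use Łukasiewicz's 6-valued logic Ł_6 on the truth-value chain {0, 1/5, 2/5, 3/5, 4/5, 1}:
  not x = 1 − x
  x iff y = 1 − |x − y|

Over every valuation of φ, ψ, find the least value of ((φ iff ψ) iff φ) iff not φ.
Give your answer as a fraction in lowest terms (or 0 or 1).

Take φ = 0, ψ = 0:
φ iff ψ = 0 iff 0 = 1
(φ iff ψ) iff φ = 1 iff 0 = 0
not φ = not 0 = 1
((φ iff ψ) iff φ) iff not φ = 0 iff 1 = 0
No assignment yields a value below 0, so this is the minimum.

0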